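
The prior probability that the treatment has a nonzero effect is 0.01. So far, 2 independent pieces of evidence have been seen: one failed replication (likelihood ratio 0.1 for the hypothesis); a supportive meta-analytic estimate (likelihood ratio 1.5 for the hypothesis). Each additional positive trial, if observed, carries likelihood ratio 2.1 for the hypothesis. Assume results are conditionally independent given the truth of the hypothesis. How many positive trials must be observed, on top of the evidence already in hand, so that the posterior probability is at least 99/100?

15

Prior odds = 0.01/0.99 = 1/99.
Combined Bayes factor of the evidence already in hand = 0.1 × 1.5 = 0.15.
Odds after that evidence = (1/99) × 0.15 = 1/660.
Target odds = 0.99/0.01 = 99.
Need 2.1ⁿ ≥ 99 ÷ (1/660) = 65340.
2.1¹⁴ ≈32439.2 falls short of 65340 but 2.1¹⁵ ≈68122.3 reaches it, so n = 15.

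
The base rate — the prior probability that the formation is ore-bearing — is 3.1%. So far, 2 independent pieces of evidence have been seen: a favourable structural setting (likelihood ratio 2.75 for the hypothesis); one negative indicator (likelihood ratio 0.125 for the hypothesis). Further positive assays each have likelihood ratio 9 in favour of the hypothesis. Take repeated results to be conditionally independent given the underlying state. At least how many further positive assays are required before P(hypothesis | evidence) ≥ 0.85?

3

Prior odds = 0.031/0.969 = 31/969.
Combined Bayes factor of the evidence already in hand = 2.75 × 0.125 = 0.34375.
Odds after that evidence = (31/969) × 0.34375 = 341/31008.
Target odds = 0.85/0.15 = 17/3.
Need 9ⁿ ≥ 17/3 ÷ (341/31008) = 175712/341.
9² = 81 falls short of 175712/341 but 9³ = 729 reaches it, so n = 3.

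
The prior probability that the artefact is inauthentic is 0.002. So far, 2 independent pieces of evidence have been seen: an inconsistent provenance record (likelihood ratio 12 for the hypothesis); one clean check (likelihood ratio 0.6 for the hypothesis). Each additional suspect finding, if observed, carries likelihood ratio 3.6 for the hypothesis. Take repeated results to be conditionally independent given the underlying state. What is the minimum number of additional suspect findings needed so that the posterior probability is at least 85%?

5

Prior odds = 0.002/0.998 = 1/499.
Combined Bayes factor of the evidence already in hand = 12 × 0.6 = 7.2.
Odds after that evidence = (1/499) × 7.2 = 36/2495.
Target odds = 0.85/0.15 = 17/3.
Need 3.6ⁿ ≥ 17/3 ÷ (36/2495) = 42415/108.
3.6⁴ = 167.9616 falls short of 42415/108 but 3.6⁵ = 604.66176 reaches it, so n = 5.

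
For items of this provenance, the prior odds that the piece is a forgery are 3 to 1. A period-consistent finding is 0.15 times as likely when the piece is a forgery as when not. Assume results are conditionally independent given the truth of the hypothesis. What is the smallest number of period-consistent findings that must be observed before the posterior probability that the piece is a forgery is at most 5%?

3

Prior odds = 3.
Likelihood ratio per period-consistent finding = 0.15.
Target odds: 0.05 ÷ 0.95 = 1/19.
Require 0.15ⁿ ≤ 1/19 ÷ 3 = 1/57.
0.15² = 0.0225 is still above 1/57 but 0.15³ = 0.003375 is at or below it, so n = 3.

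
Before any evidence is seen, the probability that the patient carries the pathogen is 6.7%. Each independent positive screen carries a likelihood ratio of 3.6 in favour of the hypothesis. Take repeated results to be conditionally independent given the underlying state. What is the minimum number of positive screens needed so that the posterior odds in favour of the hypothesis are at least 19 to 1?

5

Prior odds: 0.067 ÷ 0.933 = 67/933.
Likelihood ratio per positive screen = 3.6.
Target odds = 19.
Need (67/933) × 3.6ⁿ ≥ 19, i.e. 3.6ⁿ ≥ 17727/67.
3.6⁴ = 167.9616 falls short of 17727/67 but 3.6⁵ = 604.66176 reaches it, so n = 5.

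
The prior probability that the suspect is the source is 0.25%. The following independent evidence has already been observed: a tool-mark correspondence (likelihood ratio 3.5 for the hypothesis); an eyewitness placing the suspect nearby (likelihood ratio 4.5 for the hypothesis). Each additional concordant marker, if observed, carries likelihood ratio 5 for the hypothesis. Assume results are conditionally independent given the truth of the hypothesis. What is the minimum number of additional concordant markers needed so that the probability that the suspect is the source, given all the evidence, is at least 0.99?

5

Prior odds = 0.0025/0.9975 = 1/399.
Combined Bayes factor of the evidence already in hand = 3.5 × 4.5 = 15.75.
Odds after that evidence = (1/399) × 15.75 = 3/76.
Target odds = 0.99/0.01 = 99.
Need 5ⁿ ≥ 99 ÷ (3/76) = 2508.
5⁴ = 625 falls short of 2508 but 5⁵ = 3125 reaches it, so n = 5.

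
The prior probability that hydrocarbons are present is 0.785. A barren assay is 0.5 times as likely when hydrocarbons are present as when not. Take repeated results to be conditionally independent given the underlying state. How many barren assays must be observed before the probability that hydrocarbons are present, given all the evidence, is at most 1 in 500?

11

Prior odds: 0.785 ÷ 0.215 = 157/43.
Likelihood ratio per barren assay = 0.5.
Target odds: 0.002 ÷ 0.998 = 1/499.
Require 0.5ⁿ ≤ 1/499 ÷ (157/43) = 43/78343.
0.5¹⁰ = 1/1024 is still above 43/78343 but 0.5¹¹ = 1/2048 is at or below it, so n = 11.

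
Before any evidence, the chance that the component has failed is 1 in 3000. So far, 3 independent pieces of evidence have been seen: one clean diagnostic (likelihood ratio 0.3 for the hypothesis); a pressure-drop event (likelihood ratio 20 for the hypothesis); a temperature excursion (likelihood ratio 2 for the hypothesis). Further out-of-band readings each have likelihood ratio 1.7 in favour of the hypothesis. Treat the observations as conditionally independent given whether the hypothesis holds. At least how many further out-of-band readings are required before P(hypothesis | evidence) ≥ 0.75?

13

Prior odds = (1/3000)/(2999/3000) = 1/2999.
Combined Bayes factor of the evidence already in hand = 0.3 × 20 × 2 = 12.
Odds after that evidence = (1/2999) × 12 = 12/2999.
Target odds = 0.75/0.25 = 3.
Need 1.7ⁿ ≥ 3 ÷ (12/2999) = 749.75.
1.7¹² ≈582.622 falls short of 749.75 but 1.7¹³ ≈990.458 reaches it, so n = 13.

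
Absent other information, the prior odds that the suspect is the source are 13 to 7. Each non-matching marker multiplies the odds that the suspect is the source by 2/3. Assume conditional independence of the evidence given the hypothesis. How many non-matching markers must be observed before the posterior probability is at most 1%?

13

Prior odds = 13/7.
Likelihood ratio per non-matching marker = 2/3.
Target posterior odds = 0.01/0.99 = 1/99.
Need (13/7) × (2/3)ⁿ ≤ 1/99, i.e. (2/3)ⁿ ≤ 7/1287.
(2/3)¹² = 4096/531441 is still above 7/1287 but (2/3)¹³ = 8192/1594323 is at or below it, so n = 13.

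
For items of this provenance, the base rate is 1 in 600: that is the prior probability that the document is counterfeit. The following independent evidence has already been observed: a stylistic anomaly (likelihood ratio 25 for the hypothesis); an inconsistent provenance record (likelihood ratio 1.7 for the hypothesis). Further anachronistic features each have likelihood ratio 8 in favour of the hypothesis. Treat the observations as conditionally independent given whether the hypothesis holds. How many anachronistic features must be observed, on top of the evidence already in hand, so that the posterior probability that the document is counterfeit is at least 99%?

4

Prior odds = (1/600)/(599/600) = 1/599.
Combined Bayes factor of the evidence already in hand = 25 × 1.7 = 42.5.
Odds after that evidence = (1/599) × 42.5 = 85/1198.
Target odds = 0.99/0.01 = 99.
Need 8ⁿ ≥ 99 ÷ (85/1198) = 118602/85.
8³ = 512 falls short of 118602/85 but 8⁴ = 4096 reaches it, so n = 4.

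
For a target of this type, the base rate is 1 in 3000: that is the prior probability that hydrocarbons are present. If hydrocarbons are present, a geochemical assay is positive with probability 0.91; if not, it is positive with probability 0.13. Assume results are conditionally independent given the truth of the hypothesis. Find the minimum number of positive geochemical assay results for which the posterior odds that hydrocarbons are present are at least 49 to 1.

7

Prior odds = (1/3000)/(2999/3000) = 1/2999.
Likelihood ratio of a positive = 0.91/0.13 = 7.
Target odds = 49.
Require 7ⁿ ≥ 49 ÷ (1/2999) = 146951.
7⁶ = 117649 falls short of 146951 but 7⁷ = 823543 reaches it, so n = 7.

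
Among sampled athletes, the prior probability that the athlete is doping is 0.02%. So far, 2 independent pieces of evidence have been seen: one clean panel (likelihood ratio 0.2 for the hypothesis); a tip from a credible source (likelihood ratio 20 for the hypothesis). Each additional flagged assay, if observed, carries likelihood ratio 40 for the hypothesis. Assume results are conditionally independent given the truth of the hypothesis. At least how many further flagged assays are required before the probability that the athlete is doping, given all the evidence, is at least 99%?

Prior odds = 0.0002/0.9998 = 1/4999.
Combined Bayes factor of the evidence already in hand = 0.2 × 20 = 4.
Odds after that evidence = (1/4999) × 4 = 4/4999.
Target odds = 0.99/0.01 = 99.
Need 40ⁿ ≥ 99 ÷ (4/4999) = 123725.25.
40³ = 64000 falls short of 123725.25 but 40⁴ = 2560000 reaches it, so n = 4.

4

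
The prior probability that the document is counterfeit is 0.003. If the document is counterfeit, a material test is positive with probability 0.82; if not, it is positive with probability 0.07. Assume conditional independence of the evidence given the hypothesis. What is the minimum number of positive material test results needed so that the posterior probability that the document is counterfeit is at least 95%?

Prior odds: 0.003 ÷ 0.997 = 3/997.
Likelihood ratio of a positive = 0.82/0.07 = 82/7.
Target posterior odds = 0.95/0.05 = 19.
Need (3/997) × (82/7)ⁿ ≥ 19, i.e. (82/7)ⁿ ≥ 18943/3.
(82/7)³ = 551368/343 falls short of 18943/3 but (82/7)⁴ = 45212176/2401 reaches it, so n = 4.

4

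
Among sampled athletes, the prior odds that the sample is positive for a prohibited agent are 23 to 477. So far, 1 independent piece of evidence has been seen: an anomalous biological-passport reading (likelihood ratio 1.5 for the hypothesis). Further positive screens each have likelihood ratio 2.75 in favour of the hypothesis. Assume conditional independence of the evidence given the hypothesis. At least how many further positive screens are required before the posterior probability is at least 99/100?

Prior odds = 23/477.
Bayes factor of the evidence already in hand = 1.5.
Odds after that evidence = (23/477) × 1.5 = 23/318.
Target odds = 0.99/0.01 = 99.
Need 2.75ⁿ ≥ 99 ÷ (23/318) = 31482/23.
2.75⁷ = 19487171/16384 falls short of 31482/23 but 2.75⁸ = 214358881/65536 reaches it, so n = 8.

8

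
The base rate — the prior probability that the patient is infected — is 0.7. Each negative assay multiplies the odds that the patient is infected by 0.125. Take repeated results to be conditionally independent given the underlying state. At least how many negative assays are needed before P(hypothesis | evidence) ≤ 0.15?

2

Prior odds = 0.7/0.3 = 7/3.
Likelihood ratio per negative assay = 0.125.
Target posterior odds = 0.15/0.85 = 3/17.
Require 0.125ⁿ ≤ 3/17 ÷ (7/3) = 9/119.
0.125¹ = 0.125 is still above 9/119 but 0.125² = 0.015625 is at or below it, so n = 2.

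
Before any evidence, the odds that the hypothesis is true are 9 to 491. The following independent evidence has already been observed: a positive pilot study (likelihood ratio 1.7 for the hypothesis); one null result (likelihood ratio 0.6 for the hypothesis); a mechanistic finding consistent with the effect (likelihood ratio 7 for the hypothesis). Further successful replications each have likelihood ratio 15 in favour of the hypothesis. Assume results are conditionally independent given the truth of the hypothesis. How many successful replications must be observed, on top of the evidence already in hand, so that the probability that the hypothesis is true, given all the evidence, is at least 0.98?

Prior odds = 9/491.
Combined Bayes factor of the evidence already in hand = 1.7 × 0.6 × 7 = 7.14.
Odds after that evidence = (9/491) × 7.14 = 3213/24550.
Target odds = 0.98/0.02 = 49.
Need 15ⁿ ≥ 49 ÷ (3213/24550) = 171850/459.
15² = 225 falls short of 171850/459 but 15³ = 3375 reaches it, so n = 3.

3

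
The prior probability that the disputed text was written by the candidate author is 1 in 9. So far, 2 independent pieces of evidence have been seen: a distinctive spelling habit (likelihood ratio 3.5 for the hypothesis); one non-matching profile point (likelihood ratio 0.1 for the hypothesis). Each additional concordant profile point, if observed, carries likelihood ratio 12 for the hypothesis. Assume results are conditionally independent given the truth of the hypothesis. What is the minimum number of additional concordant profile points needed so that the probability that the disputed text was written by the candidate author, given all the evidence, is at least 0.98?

3

Prior odds = (1/9)/(8/9) = 0.125.
Combined Bayes factor of the evidence already in hand = 3.5 × 0.1 = 0.35.
Odds after that evidence = 0.125 × 0.35 = 0.04375.
Target odds = 0.98/0.02 = 49.
Need 12ⁿ ≥ 49 ÷ 0.04375 = 1120.
12² = 144 falls short of 1120 but 12³ = 1728 reaches it, so n = 3.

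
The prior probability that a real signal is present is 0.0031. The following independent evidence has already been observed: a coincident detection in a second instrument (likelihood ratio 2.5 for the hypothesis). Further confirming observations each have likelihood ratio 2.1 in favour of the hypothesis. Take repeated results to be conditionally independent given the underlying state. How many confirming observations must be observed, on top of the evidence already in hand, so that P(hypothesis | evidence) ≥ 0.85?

9

Prior odds = 0.0031/0.9969 = 31/9969.
Bayes factor of the evidence already in hand = 2.5.
Odds after that evidence = (31/9969) × 2.5 = 155/19938.
Target odds = 0.85/0.15 = 17/3.
Need 2.1ⁿ ≥ 17/3 ÷ (155/19938) = 112982/155.
2.1⁸ ≈378.229 falls short of 112982/155 but 2.1⁹ ≈794.28 reaches it, so n = 9.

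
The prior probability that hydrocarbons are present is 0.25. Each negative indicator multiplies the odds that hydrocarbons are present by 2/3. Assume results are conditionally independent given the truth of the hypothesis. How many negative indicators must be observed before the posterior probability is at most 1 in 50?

7

Prior odds = 0.25/0.75 = 1/3.
Likelihood ratio per negative indicator = 2/3.
Target odds: 0.02 ÷ 0.98 = 1/49.
Require (2/3)ⁿ ≤ 1/49 ÷ (1/3) = 3/49.
(2/3)⁶ = 64/729 is still above 3/49 but (2/3)⁷ = 128/2187 is at or below it, so n = 7.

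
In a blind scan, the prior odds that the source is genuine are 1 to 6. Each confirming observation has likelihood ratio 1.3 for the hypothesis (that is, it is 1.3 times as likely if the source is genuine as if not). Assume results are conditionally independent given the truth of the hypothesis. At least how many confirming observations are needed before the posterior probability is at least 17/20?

Prior odds = 1/6.
Likelihood ratio per confirming observation = 1.3.
Target posterior odds = 0.85/0.15 = 17/3.
Need (1/6) × 1.3ⁿ ≥ 17/3, i.e. 1.3ⁿ ≥ 34.
1.3¹³ ≈30.2875 falls short of 34 but 1.3¹⁴ ≈39.3738 reaches it, so n = 14.

14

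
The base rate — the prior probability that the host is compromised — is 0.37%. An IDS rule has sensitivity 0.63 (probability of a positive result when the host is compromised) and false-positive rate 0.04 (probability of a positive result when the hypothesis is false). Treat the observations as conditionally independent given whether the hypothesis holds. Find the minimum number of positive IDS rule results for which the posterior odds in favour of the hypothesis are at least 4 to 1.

Prior odds: 0.0037 ÷ 0.9963 = 37/9963.
Likelihood ratio of a positive result = 0.63/0.04 = 15.75.
Target odds = 4.
Need (37/9963) × 15.75ⁿ ≥ 4, i.e. 15.75ⁿ ≥ 39852/37.
15.75² = 248.0625 falls short of 39852/37 but 15.75³ = 3906.984375 reaches it, so n = 3.

3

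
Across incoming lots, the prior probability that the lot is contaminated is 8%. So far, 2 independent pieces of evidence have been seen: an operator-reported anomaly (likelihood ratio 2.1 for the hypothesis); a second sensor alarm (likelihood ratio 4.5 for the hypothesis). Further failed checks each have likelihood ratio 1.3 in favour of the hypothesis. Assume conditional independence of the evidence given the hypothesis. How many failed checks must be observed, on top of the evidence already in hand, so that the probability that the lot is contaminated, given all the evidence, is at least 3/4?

5

Prior odds = 0.08/0.92 = 2/23.
Combined Bayes factor of the evidence already in hand = 2.1 × 4.5 = 9.45.
Odds after that evidence = (2/23) × 9.45 = 189/230.
Target odds = 0.75/0.25 = 3.
Need 1.3ⁿ ≥ 3 ÷ (189/230) = 230/63.
1.3⁴ = 2.8561 falls short of 230/63 but 1.3⁵ = 371293/100000 reaches it, so n = 5.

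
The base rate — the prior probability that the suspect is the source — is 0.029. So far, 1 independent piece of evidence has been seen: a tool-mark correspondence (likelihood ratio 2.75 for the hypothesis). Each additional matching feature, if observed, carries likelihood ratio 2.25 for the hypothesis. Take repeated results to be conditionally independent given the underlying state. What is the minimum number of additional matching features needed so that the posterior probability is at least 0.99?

9

Prior odds = 0.029/0.971 = 29/971.
Bayes factor of the evidence already in hand = 2.75.
Odds after that evidence = (29/971) × 2.75 = 319/3884.
Target odds = 0.99/0.01 = 99.
Need 2.25ⁿ ≥ 99 ÷ (319/3884) = 34956/29.
2.25⁸ = 43046721/65536 falls short of 34956/29 but 2.25⁹ = 387420489/262144 reaches it, so n = 9.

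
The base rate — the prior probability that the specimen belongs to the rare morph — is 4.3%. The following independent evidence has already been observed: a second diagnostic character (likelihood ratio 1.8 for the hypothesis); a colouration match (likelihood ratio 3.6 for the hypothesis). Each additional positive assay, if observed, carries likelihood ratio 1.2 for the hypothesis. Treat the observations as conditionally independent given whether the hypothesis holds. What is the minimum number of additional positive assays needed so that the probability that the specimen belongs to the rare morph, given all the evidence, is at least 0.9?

19

Prior odds = 0.043/0.957 = 43/957.
Combined Bayes factor of the evidence already in hand = 1.8 × 3.6 = 6.48.
Odds after that evidence = (43/957) × 6.48 = 2322/7975.
Target odds = 0.9/0.1 = 9.
Need 1.2ⁿ ≥ 9 ÷ (2322/7975) = 7975/258.
1.2¹⁸ ≈26.6233 falls short of 7975/258 but 1.2¹⁹ ≈31.948 reaches it, so n = 19.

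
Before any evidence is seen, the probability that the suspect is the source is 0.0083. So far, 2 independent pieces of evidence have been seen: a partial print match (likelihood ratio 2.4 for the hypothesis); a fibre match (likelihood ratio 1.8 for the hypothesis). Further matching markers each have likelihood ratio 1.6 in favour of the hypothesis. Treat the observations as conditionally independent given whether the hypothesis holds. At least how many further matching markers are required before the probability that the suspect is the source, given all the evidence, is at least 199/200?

Prior odds = 0.0083/0.9917 = 83/9917.
Combined Bayes factor of the evidence already in hand = 2.4 × 1.8 = 4.32.
Odds after that evidence = (83/9917) × 4.32 = 8964/247925.
Target odds = 0.995/0.005 = 199.
Need 1.6ⁿ ≥ 199 ÷ (8964/247925) = 49337075/8964.
1.6¹⁸ ≈4722.37 falls short of 49337075/8964 but 1.6¹⁹ ≈7555.79 reaches it, so n = 19.

19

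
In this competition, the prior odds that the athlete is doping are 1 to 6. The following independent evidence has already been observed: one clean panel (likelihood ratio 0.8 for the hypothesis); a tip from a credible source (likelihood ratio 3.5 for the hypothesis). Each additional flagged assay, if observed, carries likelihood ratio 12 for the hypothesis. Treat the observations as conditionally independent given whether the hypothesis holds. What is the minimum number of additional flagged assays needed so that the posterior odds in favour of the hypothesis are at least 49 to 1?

2

Prior odds = 1/6.
Combined Bayes factor of the evidence already in hand = 0.8 × 3.5 = 2.8.
Odds after that evidence = (1/6) × 2.8 = 7/15.
Target odds = 49.
Need 12ⁿ ≥ 49 ÷ (7/15) = 105.
12¹ = 12 falls short of 105 but 12² = 144 reaches it, so n = 2.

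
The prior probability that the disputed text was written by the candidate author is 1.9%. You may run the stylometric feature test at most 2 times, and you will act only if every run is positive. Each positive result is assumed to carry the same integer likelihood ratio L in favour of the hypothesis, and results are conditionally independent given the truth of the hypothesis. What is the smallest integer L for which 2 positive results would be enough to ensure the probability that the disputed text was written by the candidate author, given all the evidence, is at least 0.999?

Prior odds = 0.019/0.981 = 19/981.
Target odds = 0.999/0.001 = 999.
Need L² ≥ 999 ÷ (19/981) = 980019/19.
227² = 51529 < 980019/19 ≤ 51984 = 228², so L = 228.

228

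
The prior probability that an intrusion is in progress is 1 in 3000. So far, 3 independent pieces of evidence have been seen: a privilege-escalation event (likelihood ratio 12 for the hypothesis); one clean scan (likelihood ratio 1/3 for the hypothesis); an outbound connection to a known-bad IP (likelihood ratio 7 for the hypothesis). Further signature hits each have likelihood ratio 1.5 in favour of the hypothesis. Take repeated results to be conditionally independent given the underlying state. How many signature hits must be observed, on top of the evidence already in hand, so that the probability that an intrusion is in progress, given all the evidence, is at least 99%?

23

Prior odds = (1/3000)/(2999/3000) = 1/2999.
Combined Bayes factor of the evidence already in hand = 12 × (1/3) × 7 = 28.
Odds after that evidence = (1/2999) × 28 = 28/2999.
Target odds = 0.99/0.01 = 99.
Need 1.5ⁿ ≥ 99 ÷ (28/2999) = 296901/28.
1.5²² ≈7481.83 falls short of 296901/28 but 1.5²³ ≈11222.7 reaches it, so n = 23.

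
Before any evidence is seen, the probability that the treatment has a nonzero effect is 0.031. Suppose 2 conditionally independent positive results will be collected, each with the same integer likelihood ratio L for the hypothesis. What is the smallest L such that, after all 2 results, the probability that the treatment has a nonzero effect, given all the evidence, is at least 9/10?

Prior odds = 0.031/0.969 = 31/969.
Target odds = 0.9/0.1 = 9.
Need L² ≥ 9 ÷ (31/969) = 8721/31.
16² = 256 < 8721/31 ≤ 289 = 17², so L = 17.

17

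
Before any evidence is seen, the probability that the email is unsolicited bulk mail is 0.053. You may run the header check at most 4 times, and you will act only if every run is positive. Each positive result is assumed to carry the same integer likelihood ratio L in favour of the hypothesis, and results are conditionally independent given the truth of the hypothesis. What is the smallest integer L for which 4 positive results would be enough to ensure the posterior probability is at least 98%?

6

Prior odds = 0.053/0.947 = 53/947.
Target odds = 0.98/0.02 = 49.
Need L⁴ ≥ 49 ÷ (53/947) = 46403/53.
5⁴ = 625 < 46403/53 ≤ 1296 = 6⁴, so L = 6.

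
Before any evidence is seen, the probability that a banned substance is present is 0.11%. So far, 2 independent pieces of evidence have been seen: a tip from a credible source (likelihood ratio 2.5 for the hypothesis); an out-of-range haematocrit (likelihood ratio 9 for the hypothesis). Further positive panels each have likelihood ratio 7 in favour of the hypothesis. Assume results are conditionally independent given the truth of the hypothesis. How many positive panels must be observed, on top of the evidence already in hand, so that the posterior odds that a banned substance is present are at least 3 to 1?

3

Prior odds = 0.0011/0.9989 = 11/9989.
Combined Bayes factor of the evidence already in hand = 2.5 × 9 = 22.5.
Odds after that evidence = (11/9989) × 22.5 = 495/19978.
Target odds = 3.
Need 7ⁿ ≥ 3 ÷ (495/19978) = 19978/165.
7² = 49 falls short of 19978/165 but 7³ = 343 reaches it, so n = 3.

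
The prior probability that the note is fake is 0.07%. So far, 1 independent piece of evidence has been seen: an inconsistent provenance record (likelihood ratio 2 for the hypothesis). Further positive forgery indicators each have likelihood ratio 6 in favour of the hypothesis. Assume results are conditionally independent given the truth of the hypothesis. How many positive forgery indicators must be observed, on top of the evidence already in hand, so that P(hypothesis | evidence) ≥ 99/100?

Prior odds = 0.0007/0.9993 = 7/9993.
Bayes factor of the evidence already in hand = 2.
Odds after that evidence = (7/9993) × 2 = 14/9993.
Target odds = 0.99/0.01 = 99.
Need 6ⁿ ≥ 99 ÷ (14/9993) = 989307/14.
6⁶ = 46656 falls short of 989307/14 but 6⁷ = 279936 reaches it, so n = 7.

7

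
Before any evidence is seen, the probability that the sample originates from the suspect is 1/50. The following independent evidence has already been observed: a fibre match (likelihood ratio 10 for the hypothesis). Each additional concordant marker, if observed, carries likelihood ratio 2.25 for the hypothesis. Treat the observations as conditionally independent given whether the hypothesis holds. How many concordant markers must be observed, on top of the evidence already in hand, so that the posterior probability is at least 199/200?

9

Prior odds = 0.02/0.98 = 1/49.
Bayes factor of the evidence already in hand = 10.
Odds after that evidence = (1/49) × 10 = 10/49.
Target odds = 0.995/0.005 = 199.
Need 2.25ⁿ ≥ 199 ÷ (10/49) = 975.1.
2.25⁸ = 43046721/65536 falls short of 975.1 but 2.25⁹ = 387420489/262144 reaches it, so n = 9.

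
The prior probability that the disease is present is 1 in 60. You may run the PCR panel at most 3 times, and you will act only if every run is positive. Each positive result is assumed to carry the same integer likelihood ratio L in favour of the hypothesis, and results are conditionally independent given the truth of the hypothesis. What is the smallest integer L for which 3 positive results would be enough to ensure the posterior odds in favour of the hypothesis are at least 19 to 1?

Prior odds = (1/60)/(59/60) = 1/59.
Target odds = 19.
Need L³ ≥ 19 ÷ (1/59) = 1121.
10³ = 1000 < 1121 ≤ 1331 = 11³, so L = 11.

11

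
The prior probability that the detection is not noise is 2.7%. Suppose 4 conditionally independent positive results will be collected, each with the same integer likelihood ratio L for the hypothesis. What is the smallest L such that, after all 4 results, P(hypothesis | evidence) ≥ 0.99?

Prior odds = 0.027/0.973 = 27/973.
Target odds = 0.99/0.01 = 99.
Need L⁴ ≥ 99 ÷ (27/973) = 10703/3.
7⁴ = 2401 < 10703/3 ≤ 4096 = 8⁴, so L = 8.

8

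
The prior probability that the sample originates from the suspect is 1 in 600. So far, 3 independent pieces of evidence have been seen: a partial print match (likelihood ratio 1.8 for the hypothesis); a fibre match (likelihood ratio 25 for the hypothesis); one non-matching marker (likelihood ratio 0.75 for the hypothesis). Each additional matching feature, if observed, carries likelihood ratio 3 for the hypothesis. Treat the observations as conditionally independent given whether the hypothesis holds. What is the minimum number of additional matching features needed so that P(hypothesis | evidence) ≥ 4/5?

4

Prior odds = (1/600)/(599/600) = 1/599.
Combined Bayes factor of the evidence already in hand = 1.8 × 25 × 0.75 = 33.75.
Odds after that evidence = (1/599) × 33.75 = 135/2396.
Target odds = 0.8/0.2 = 4.
Need 3ⁿ ≥ 4 ÷ (135/2396) = 9584/135.
3³ = 27 falls short of 9584/135 but 3⁴ = 81 reaches it, so n = 4.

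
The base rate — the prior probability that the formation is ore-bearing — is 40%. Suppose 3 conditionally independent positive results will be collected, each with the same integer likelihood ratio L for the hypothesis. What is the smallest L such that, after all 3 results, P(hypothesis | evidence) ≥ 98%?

5

Prior odds = 0.4/0.6 = 2/3.
Target odds = 0.98/0.02 = 49.
Need L³ ≥ 49 ÷ (2/3) = 73.5.
4³ = 64 < 73.5 ≤ 125 = 5³, so L = 5.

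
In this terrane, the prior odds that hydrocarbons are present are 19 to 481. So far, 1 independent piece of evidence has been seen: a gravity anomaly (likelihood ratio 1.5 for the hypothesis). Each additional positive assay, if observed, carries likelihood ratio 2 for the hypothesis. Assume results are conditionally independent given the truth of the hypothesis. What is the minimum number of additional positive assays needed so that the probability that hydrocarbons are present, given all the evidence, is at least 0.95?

9

Prior odds = 19/481.
Bayes factor of the evidence already in hand = 1.5.
Odds after that evidence = (19/481) × 1.5 = 57/962.
Target odds = 0.95/0.05 = 19.
Need 2ⁿ ≥ 19 ÷ (57/962) = 962/3.
2⁸ = 256 falls short of 962/3 but 2⁹ = 512 reaches it, so n = 9.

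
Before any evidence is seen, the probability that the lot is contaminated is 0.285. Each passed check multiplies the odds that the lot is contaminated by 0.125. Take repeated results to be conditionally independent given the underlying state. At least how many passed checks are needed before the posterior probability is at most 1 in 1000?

Prior odds = 0.285/0.715 = 57/143.
Likelihood ratio per passed check = 0.125.
Target odds: 0.001 ÷ 0.999 = 1/999.
Require 0.125ⁿ ≤ 1/999 ÷ (57/143) = 143/56943.
0.125² = 0.015625 is still above 143/56943 but 0.125³ = 0.001953125 is at or below it, so n = 3.

3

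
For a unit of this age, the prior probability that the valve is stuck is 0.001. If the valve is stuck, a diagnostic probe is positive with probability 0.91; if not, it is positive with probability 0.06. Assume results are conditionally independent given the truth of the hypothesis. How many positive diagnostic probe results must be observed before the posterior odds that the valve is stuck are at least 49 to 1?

4

Prior odds: 0.001 ÷ 0.999 = 1/999.
Likelihood ratio of a positive = 0.91/0.06 = 91/6.
Target odds = 49.
Require (91/6)ⁿ ≥ 49 ÷ (1/999) = 48951.
(91/6)³ = 753571/216 falls short of 48951 but (91/6)⁴ = 68574961/1296 reaches it, so n = 4.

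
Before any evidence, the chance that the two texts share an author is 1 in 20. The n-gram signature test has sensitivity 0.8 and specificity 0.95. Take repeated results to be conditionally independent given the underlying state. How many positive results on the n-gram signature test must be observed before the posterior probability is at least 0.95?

Prior odds = 0.05/0.95 = 1/19.
False-positive rate = 1 − 0.95 = 0.05; likelihood ratio of a positive = 0.8/0.05 = 16.
Target posterior odds = 0.95/0.05 = 19.
Need (1/19) × 16ⁿ ≥ 19, i.e. 16ⁿ ≥ 361.
16² = 256 falls short of 361 but 16³ = 4096 reaches it, so n = 3.

3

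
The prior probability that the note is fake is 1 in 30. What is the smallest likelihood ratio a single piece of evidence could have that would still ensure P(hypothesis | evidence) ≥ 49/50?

Prior odds = (1/30)/(29/30) = 1/29.
Target odds = 0.98/0.02 = 49.
Required Bayes factor = 49 ÷ (1/29) = 1421.

1421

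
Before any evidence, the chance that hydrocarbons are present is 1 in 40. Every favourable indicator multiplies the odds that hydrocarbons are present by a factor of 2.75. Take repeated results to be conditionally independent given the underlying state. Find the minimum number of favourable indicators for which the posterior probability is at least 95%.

7

Prior odds: 0.025 ÷ 0.975 = 1/39.
Likelihood ratio per favourable indicator = 2.75.
Target posterior odds = 0.95/0.05 = 19.
Require 2.75ⁿ ≥ 19 ÷ (1/39) = 741.
2.75⁶ = 1771561/4096 falls short of 741 but 2.75⁷ = 19487171/16384 reaches it, so n = 7.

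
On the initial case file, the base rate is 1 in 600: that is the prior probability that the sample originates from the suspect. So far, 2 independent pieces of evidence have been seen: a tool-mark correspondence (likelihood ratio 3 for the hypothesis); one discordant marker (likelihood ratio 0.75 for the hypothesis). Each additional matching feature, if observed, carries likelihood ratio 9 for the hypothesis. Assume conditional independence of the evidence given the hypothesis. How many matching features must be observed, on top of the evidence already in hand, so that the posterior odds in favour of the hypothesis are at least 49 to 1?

Prior odds = (1/600)/(599/600) = 1/599.
Combined Bayes factor of the evidence already in hand = 3 × 0.75 = 2.25.
Odds after that evidence = (1/599) × 2.25 = 9/2396.
Target odds = 49.
Need 9ⁿ ≥ 49 ÷ (9/2396) = 117404/9.
9⁴ = 6561 falls short of 117404/9 but 9⁵ = 59049 reaches it, so n = 5.

5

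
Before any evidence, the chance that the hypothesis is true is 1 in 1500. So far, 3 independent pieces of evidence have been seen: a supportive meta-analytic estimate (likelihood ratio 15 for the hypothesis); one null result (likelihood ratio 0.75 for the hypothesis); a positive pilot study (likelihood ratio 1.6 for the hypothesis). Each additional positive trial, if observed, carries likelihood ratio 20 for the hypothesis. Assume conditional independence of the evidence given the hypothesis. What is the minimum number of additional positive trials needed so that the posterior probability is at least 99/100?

4

Prior odds = (1/1500)/(1499/1500) = 1/1499.
Combined Bayes factor of the evidence already in hand = 15 × 0.75 × 1.6 = 18.
Odds after that evidence = (1/1499) × 18 = 18/1499.
Target odds = 0.99/0.01 = 99.
Need 20ⁿ ≥ 99 ÷ (18/1499) = 8244.5.
20³ = 8000 falls short of 8244.5 but 20⁴ = 160000 reaches it, so n = 4.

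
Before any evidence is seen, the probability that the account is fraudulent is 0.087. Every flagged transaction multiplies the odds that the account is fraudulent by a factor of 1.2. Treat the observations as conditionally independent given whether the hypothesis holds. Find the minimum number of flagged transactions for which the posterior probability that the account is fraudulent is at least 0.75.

Prior odds = 0.087/0.913 = 87/913.
Likelihood ratio per flagged transaction = 1.2.
Target odds: 0.75 ÷ 0.25 = 3.
Require 1.2ⁿ ≥ 3 ÷ (87/913) = 913/29.
1.2¹⁸ ≈26.6233 falls short of 913/29 but 1.2¹⁹ ≈31.948 reaches it, so n = 19.

19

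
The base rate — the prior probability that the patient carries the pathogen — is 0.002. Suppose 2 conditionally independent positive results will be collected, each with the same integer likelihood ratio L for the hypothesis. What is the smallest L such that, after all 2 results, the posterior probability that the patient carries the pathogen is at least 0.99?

Prior odds = 0.002/0.998 = 1/499.
Target odds = 0.99/0.01 = 99.
Need L² ≥ 99 ÷ (1/499) = 49401.
222² = 49284 < 49401 ≤ 49729 = 223², so L = 223.

223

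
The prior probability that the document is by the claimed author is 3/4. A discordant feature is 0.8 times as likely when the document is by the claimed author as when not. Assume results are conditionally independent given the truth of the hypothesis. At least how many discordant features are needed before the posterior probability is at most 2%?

Prior odds: 0.75 ÷ 0.25 = 3.
Likelihood ratio per discordant feature = 0.8.
Target odds: 0.02 ÷ 0.98 = 1/49.
Require 0.8ⁿ ≤ 1/49 ÷ 3 = 1/147.
0.8²² ≈0.0073787 is still above 1/147 but 0.8²³ ≈0.00590296 is at or below it, so n = 23.

23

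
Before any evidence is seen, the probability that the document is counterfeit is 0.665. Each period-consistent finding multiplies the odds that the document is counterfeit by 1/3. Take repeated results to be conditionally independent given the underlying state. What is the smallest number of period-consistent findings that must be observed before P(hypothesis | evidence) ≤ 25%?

2

Prior odds = 0.665/0.335 = 133/67.
Likelihood ratio per period-consistent finding = 1/3.
Target posterior odds = 0.25/0.75 = 1/3.
Need (133/67) × (1/3)ⁿ ≤ 1/3, i.e. (1/3)ⁿ ≤ 67/399.
(1/3)¹ = 1/3 is still above 67/399 but (1/3)² = 1/9 is at or below it, so n = 2.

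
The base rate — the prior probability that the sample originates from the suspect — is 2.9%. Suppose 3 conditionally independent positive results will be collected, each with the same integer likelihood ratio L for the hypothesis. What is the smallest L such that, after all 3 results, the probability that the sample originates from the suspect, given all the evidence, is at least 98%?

12

Prior odds = 0.029/0.971 = 29/971.
Target odds = 0.98/0.02 = 49.
Need L³ ≥ 49 ÷ (29/971) = 47579/29.
11³ = 1331 < 47579/29 ≤ 1728 = 12³, so L = 12.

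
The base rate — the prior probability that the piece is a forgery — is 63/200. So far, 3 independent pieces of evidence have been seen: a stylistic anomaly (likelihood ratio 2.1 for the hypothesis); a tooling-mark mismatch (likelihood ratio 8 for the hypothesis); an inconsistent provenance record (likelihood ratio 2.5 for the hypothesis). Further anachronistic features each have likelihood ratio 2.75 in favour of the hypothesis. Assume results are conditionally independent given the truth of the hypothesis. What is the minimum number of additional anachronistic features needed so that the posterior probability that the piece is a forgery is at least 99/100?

2

Prior odds = 0.315/0.685 = 63/137.
Combined Bayes factor of the evidence already in hand = 2.1 × 8 × 2.5 = 42.
Odds after that evidence = (63/137) × 42 = 2646/137.
Target odds = 0.99/0.01 = 99.
Need 2.75ⁿ ≥ 99 ÷ (2646/137) = 1507/294.
2.75¹ = 2.75 falls short of 1507/294 but 2.75² = 7.5625 reaches it, so n = 2.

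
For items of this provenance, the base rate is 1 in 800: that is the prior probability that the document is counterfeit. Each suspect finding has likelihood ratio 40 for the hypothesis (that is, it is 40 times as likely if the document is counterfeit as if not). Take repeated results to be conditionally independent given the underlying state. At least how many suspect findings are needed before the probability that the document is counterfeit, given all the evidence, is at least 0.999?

4

Prior odds: 0.00125 ÷ 0.99875 = 1/799.
Likelihood ratio per suspect finding = 40.
Target posterior odds = 0.999/0.001 = 999.
Require 40ⁿ ≥ 999 ÷ (1/799) = 798201.
40³ = 64000 falls short of 798201 but 40⁴ = 2560000 reaches it, so n = 4.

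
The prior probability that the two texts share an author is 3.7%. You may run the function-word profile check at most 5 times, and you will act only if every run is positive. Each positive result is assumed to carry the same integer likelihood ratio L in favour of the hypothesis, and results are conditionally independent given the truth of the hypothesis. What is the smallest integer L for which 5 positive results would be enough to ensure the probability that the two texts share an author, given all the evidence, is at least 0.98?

5

Prior odds = 0.037/0.963 = 37/963.
Target odds = 0.98/0.02 = 49.
Need L⁵ ≥ 49 ÷ (37/963) = 47187/37.
4⁵ = 1024 < 47187/37 ≤ 3125 = 5⁵, so L = 5.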